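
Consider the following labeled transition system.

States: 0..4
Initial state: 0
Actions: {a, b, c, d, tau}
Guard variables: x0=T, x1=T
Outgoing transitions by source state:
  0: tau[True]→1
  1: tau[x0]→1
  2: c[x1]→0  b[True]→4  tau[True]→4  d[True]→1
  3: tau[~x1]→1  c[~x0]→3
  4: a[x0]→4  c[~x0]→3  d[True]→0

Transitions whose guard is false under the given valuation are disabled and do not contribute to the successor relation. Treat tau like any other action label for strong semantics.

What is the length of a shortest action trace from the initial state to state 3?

Answer: UNREACHABLE

Trace:
BFS to 3:
  Layer 0: {0}
  Layer 1: {1}
3 never appears.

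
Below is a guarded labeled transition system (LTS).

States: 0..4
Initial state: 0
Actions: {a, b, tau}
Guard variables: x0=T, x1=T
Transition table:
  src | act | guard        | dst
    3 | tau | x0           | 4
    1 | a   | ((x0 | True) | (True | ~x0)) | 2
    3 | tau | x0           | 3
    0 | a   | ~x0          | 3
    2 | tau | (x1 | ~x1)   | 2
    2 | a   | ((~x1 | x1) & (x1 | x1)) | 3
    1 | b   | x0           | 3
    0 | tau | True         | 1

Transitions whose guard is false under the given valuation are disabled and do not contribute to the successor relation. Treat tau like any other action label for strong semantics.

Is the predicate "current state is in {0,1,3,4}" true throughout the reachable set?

Inv-set: {0,1,3,4}
R = {0,1,2,3,4}
  0: safe
  1: safe
  2: outside
  3: safe
  4: safe
counterexample path to 2: tau·a

Answer: INVARIANT VIOLATED at state 2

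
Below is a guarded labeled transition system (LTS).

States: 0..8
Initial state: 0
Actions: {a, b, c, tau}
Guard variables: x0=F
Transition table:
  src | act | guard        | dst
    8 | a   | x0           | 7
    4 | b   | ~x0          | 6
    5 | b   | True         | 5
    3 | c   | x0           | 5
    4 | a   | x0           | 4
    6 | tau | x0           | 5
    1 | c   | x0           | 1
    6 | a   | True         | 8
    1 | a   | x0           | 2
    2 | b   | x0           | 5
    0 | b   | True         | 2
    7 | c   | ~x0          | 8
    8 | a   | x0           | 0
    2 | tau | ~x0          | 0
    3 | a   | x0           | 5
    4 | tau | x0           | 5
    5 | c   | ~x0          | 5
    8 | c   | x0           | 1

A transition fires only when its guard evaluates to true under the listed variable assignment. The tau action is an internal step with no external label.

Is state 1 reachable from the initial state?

Answer: UNREACHABLE

Trace:
7 transition(s) survive guard evaluation.
depth 0: {0}
depth 1: {2}  now seen {0,2}
R = {0,2}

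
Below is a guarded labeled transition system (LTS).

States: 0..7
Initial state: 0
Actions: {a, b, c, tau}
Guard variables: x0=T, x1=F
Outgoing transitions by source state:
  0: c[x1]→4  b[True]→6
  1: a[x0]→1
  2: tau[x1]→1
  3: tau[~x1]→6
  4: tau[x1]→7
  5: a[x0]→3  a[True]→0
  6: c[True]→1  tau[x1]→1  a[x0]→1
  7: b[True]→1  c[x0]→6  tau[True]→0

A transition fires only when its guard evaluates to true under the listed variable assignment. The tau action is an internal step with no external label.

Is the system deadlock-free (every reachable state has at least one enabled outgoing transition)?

Reachable = {0,1,6}
  0: b→6  [1 exit(s)]
  1: a→1  [1 exit(s)]
  6: a→1  c→1  [2 exit(s)]

Answer: DEADLOCK-FREE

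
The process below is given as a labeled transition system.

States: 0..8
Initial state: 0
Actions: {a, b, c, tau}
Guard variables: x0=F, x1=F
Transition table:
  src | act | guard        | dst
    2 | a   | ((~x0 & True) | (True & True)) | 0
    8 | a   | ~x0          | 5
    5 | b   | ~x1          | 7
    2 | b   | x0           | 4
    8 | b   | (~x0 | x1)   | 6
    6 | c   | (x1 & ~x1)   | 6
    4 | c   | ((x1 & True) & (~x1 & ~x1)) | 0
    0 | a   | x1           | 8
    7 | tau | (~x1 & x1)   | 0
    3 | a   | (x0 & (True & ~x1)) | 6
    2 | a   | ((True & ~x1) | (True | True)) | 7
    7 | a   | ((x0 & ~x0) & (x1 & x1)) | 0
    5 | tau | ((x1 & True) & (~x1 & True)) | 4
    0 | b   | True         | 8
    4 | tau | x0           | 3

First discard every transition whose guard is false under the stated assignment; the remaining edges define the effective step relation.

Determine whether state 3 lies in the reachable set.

Answer: UNREACHABLE

Trace:
After dropping false guards: 6 live edges.
L0 = {0}
L1 = {8}  total {0,8}
L2 = {5,6}  total {0,5,6,8}
L3 = {7}  total {0,5,6,7,8}
Reach set: {0,5,6,7,8}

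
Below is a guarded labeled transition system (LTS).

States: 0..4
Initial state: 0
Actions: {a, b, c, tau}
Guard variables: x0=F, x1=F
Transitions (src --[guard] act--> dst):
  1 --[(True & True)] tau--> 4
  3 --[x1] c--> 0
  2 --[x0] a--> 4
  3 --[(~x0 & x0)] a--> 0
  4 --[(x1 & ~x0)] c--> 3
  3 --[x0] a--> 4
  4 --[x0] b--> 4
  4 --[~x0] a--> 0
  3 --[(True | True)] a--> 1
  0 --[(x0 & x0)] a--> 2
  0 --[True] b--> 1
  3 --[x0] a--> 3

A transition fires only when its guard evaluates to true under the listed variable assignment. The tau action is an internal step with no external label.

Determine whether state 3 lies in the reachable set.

4 transition(s) survive guard evaluation.
depth 0: {0}
depth 1: {1}  now seen {0,1}
depth 2: {4}  now seen {0,1,4}
Reachable = {0,1,4}

Answer: UNREACHABLE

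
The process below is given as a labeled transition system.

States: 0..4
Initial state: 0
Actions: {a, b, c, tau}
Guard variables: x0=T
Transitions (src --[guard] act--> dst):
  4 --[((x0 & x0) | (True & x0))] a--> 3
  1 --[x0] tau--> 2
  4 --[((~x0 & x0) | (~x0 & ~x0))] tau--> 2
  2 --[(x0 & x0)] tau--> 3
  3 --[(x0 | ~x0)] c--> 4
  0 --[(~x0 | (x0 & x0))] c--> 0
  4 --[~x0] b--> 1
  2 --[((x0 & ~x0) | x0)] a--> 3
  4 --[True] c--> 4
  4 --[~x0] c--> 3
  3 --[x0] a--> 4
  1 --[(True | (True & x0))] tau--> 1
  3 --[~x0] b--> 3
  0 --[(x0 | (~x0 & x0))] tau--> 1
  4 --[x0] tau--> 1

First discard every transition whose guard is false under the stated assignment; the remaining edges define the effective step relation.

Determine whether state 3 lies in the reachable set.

After dropping false guards: 11 live edges.
Layer 0: {0}
Layer 1: {1}  now seen {0,1}
Layer 2: {2}  now seen {0,1,2}
Layer 3: {3}  now seen {0,1,2,3}
Layer 4: {4}  now seen {0,1,2,3,4}
Reach set: {0,1,2,3,4}
witness 3: tau·tau·tau

Answer: REACHABLE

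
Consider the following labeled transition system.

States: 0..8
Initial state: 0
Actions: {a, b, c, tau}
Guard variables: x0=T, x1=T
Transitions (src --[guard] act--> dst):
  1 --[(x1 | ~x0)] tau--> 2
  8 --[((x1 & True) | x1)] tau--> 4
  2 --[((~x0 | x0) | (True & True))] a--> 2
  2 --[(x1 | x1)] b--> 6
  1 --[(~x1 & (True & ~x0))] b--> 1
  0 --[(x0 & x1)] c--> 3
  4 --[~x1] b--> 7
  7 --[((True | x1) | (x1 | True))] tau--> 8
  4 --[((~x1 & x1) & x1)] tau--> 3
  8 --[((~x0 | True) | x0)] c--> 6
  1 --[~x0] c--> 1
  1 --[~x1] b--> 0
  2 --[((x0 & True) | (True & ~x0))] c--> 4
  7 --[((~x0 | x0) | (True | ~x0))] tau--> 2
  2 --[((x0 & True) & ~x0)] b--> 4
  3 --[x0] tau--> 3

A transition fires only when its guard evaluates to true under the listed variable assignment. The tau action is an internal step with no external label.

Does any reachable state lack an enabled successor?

Reach set: {0,3}
  0: c→3  [deg 1]
  3: tau→3  [deg 1]

Answer: DEADLOCK-FREE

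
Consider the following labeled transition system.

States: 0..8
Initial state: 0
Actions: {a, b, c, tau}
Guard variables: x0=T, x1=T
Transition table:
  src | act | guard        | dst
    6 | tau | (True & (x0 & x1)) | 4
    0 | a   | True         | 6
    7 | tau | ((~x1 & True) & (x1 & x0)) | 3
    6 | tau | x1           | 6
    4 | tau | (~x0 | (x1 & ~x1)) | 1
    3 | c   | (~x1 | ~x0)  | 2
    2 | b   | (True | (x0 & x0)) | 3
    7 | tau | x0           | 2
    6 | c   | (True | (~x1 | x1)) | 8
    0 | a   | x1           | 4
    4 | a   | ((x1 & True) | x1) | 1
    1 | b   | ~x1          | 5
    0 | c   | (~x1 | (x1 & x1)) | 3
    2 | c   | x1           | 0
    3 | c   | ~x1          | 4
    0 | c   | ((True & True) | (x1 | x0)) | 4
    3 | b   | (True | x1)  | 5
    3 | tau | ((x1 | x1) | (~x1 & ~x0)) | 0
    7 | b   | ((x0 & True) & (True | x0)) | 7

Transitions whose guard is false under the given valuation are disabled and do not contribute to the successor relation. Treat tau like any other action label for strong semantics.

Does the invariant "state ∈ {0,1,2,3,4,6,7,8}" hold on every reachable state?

Answer: INVARIANT VIOLATED at state 5

Trace:
Safe = {0,1,2,3,4,6,7,8}
Reachable = {0,1,3,4,5,6,8}
  0: ✓
  1: ✓
  3: ✓
  4: ✓
  5: ✗ unsafe
  6: ✓
  8: ✓
counterexample path to 5: c·b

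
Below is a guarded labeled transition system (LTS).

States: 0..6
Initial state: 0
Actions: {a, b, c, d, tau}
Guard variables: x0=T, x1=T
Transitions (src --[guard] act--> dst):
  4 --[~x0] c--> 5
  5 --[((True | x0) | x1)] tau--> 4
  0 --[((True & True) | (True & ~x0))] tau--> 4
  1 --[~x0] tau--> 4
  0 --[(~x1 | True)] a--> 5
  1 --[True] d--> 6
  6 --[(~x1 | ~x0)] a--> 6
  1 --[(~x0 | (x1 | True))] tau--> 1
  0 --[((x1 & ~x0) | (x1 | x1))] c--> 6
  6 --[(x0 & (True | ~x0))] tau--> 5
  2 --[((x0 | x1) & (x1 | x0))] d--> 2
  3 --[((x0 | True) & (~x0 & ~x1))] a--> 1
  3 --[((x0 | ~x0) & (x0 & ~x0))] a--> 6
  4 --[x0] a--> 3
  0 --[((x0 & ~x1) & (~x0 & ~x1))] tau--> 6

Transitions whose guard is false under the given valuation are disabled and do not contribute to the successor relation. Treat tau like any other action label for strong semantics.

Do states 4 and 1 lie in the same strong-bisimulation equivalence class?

Answer: NOT BISIMILAR

Trace:
Refine partition for ~:
  π0 = {{0,1,2,3,4,5,6}}
  π1 = {{0},{1},{2},{3},{4},{5,6}}
  π2 = {{0},{1},{2},{3},{4},{5},{6}}
stable after 3 split(s): 7 block(s)
4∈{4}, 1∈{1}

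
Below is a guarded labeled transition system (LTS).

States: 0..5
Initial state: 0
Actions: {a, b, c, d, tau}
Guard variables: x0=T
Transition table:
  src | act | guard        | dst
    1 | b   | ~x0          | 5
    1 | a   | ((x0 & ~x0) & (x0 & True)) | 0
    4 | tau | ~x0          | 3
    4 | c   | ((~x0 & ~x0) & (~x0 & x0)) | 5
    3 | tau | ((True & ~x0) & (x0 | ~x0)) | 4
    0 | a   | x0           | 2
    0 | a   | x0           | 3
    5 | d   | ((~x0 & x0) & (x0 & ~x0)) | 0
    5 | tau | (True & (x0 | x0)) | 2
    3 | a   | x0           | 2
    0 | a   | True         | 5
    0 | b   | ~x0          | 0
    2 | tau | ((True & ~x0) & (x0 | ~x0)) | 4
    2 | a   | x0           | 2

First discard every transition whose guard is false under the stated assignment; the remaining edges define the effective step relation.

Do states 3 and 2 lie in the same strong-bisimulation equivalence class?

Answer: BISIMILAR

Trace:
Refine partition for ~:
  π0 = {{0,1,2,3,4,5}}
  π1 = {{0,2,3},{1,4},{5}}
  π2 = {{0},{1,4},{2,3},{5}}
Fixed point at round 3; 4 class(es).
[3]={2,3}  [2]={2,3}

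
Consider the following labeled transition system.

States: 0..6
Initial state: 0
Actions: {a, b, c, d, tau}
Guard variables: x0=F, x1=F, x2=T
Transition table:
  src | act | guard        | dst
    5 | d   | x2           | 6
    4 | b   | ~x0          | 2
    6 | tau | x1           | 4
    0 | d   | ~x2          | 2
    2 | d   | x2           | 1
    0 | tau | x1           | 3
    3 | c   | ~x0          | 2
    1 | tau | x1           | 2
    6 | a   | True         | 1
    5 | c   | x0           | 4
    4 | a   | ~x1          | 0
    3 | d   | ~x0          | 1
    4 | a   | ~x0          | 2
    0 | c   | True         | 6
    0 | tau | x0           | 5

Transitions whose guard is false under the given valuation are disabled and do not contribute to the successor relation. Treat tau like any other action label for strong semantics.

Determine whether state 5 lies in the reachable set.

Answer: UNREACHABLE

Analysis:
Guard filter leaves 9 enabled edge(s).
depth 0: {0}
depth 1: {6}  total {0,6}
depth 2: {1}  total {0,1,6}
Reachable = {0,1,6}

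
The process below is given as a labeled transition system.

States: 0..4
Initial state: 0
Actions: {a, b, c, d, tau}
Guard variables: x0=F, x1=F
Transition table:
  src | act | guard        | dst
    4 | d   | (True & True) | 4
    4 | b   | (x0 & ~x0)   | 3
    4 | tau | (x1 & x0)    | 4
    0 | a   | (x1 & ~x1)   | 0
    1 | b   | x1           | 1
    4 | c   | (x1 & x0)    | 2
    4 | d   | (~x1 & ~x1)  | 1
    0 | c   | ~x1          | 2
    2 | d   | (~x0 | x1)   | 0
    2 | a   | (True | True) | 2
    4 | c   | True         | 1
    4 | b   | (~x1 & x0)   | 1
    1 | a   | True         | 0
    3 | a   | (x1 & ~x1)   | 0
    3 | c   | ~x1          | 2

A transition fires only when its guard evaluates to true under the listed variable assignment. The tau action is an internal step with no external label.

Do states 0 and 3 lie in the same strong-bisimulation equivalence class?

Refine partition for ~:
  π0 = {{0,1,2,3,4}}
  π1 = {{0,3},{1},{2},{4}}
4 equivalence class(es) (converged in 2)
0∈{0,3}, 3∈{0,3}

Answer: BISIMILAR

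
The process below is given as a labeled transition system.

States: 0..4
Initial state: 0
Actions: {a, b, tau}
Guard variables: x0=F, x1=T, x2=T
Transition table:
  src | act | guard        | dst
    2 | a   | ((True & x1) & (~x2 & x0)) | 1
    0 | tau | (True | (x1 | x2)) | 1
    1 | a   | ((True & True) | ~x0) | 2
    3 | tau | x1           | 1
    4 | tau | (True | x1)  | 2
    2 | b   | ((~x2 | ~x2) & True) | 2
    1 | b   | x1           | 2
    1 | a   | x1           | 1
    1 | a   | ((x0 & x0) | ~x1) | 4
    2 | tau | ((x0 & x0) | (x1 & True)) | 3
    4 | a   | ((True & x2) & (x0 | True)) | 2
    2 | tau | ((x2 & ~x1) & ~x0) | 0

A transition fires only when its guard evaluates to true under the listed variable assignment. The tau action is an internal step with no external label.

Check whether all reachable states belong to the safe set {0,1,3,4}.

Allowed set {0,1,3,4}
Reachable = {0,1,2,3}
  0: ok
  1: ok
  2: VIOLATES
  3: ok
counterexample path to 2: tau·a

Answer: INVARIANT VIOLATED at state 2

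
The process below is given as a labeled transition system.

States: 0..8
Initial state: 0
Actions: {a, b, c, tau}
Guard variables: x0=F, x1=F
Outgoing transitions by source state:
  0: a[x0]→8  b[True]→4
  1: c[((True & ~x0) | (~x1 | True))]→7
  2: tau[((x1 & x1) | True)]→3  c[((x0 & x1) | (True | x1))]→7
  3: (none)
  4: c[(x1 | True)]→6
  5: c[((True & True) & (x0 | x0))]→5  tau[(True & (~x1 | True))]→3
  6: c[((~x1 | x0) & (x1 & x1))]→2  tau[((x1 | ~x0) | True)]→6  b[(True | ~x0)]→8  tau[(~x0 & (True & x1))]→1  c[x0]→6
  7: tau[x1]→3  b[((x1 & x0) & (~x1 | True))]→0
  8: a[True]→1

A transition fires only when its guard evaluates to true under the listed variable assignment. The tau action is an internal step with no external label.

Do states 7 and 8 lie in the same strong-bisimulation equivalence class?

Answer: NOT BISIMILAR

Trace:
Refine partition for ~:
  π0 = {{0,1,2,3,4,5,6,7,8}}
  π1 = {{0},{1,4},{2},{3,7},{5},{6},{8}}
  π2 = {{0},{1},{2},{3,7},{4},{5},{6},{8}}
stable after 3 split(s): 8 block(s)
7∈{3,7}, 8∈{8}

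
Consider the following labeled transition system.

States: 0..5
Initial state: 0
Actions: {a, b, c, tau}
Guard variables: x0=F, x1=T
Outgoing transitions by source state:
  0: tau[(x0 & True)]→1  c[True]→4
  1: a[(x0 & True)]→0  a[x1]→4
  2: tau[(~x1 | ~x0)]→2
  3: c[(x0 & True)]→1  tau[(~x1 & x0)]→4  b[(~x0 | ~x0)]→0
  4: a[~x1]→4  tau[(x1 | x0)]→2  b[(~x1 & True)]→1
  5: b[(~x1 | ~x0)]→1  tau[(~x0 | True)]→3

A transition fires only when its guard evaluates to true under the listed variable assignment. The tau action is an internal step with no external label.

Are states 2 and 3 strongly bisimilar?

Answer: NOT BISIMILAR

Analysis:
Bisimulation quotient by refinement:
  round 0: {{0,1,2,3,4,5}}
  round 1: {{0},{1},{2,4},{3},{5}}
Fixed point at round 2; 5 class(es).
class of 2: {2,4}; class of 3: {3}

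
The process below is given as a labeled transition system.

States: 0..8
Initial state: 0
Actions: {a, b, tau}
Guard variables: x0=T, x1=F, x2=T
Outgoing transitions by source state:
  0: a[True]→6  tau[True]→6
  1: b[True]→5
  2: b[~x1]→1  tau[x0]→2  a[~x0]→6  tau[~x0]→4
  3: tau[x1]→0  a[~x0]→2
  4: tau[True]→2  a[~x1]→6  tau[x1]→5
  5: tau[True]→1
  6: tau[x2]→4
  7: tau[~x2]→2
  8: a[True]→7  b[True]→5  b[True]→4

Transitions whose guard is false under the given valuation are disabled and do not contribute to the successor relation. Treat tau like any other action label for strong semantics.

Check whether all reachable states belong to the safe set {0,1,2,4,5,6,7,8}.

Allowed set {0,1,2,4,5,6,7,8}
Reachable = {0,1,2,4,5,6}
  0: safe
  1: safe
  2: safe
  4: safe
  5: safe
  6: safe

Answer: INVARIANT HOLDS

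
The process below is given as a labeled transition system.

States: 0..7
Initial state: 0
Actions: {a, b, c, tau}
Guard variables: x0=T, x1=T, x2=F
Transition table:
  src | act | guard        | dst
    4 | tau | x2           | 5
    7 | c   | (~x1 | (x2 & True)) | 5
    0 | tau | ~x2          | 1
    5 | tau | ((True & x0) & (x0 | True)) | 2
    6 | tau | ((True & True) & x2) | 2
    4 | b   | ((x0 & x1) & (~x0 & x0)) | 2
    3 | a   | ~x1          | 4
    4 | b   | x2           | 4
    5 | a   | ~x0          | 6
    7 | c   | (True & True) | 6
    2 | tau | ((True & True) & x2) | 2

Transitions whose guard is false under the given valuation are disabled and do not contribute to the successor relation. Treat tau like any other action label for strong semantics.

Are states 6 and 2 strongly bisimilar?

Compute ~ classes (split until stable):
  π0 = {{0,1,2,3,4,5,6,7}}
  π1 = {{0,5},{1,2,3,4,6},{7}}
stable after 2 split(s): 3 block(s)
6∈{1,2,3,4,6}, 2∈{1,2,3,4,6}

Answer: BISIMILAR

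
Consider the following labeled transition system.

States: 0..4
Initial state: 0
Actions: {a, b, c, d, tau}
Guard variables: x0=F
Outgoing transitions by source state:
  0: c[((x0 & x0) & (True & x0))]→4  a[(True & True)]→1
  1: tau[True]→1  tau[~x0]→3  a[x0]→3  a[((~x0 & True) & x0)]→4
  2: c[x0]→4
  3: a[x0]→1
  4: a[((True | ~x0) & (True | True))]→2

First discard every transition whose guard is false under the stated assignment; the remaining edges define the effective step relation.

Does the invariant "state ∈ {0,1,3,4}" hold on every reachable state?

Inv-set: {0,1,3,4}
Reachable = {0,1,3}
  0: ok
  1: ok
  3: ok

Answer: INVARIANT HOLDS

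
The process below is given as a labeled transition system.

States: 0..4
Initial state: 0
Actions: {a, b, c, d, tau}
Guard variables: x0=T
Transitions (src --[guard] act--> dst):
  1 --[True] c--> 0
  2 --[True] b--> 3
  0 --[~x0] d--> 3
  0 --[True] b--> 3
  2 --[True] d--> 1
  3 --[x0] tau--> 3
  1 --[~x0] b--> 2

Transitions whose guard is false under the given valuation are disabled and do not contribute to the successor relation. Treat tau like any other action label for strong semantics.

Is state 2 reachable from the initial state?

After dropping false guards: 5 live edges.
Layer 0: {0}
Layer 1: {3}  now seen {0,3}
R = {0,3}

Answer: UNREACHABLE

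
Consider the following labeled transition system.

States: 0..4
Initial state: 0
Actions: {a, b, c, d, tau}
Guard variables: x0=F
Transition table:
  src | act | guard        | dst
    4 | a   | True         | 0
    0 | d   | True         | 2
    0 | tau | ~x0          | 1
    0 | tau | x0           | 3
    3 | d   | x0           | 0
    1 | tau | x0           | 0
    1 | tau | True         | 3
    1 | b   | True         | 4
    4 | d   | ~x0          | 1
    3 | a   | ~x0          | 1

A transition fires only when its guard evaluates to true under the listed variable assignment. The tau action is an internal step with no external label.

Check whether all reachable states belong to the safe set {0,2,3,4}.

Answer: INVARIANT VIOLATED at state 1

Trace:
Inv-set: {0,2,3,4}
Reach set: {0,1,2,3,4}
  0: ok
  1: outside
  2: ok
  3: ok
  4: ok
counterexample path to 1: tau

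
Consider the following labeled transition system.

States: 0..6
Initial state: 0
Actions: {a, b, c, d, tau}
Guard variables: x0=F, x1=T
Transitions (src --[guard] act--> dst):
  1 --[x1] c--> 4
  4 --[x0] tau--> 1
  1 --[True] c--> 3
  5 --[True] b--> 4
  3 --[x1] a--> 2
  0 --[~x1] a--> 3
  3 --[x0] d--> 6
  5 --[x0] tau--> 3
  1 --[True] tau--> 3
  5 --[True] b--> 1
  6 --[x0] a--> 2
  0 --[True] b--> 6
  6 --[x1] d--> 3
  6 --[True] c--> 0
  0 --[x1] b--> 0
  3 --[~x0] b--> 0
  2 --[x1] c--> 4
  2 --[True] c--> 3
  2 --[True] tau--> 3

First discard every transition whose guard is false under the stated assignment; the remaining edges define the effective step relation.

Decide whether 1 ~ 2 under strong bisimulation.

Answer: BISIMILAR

Trace:
Bisimulation quotient by refinement:
  π0 = {{0,1,2,3,4,5,6}}
  π1 = {{0,5},{1,2},{3},{4},{6}}
  π2 = {{0},{1,2},{3},{4},{5},{6}}
stable after 3 split(s): 6 block(s)
1∈{1,2}, 2∈{1,2}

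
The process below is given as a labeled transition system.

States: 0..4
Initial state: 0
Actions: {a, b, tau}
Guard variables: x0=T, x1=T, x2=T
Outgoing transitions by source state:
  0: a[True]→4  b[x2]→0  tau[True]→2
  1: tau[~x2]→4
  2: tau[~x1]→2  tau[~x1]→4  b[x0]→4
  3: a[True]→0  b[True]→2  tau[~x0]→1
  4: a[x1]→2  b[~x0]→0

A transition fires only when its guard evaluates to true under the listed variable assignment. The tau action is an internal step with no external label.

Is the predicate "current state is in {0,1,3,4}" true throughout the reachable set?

Safe = {0,1,3,4}
Reachable = {0,2,4}
  0: safe
  2: VIOLATES
  4: safe
reach 2 via tau — violates

Answer: INVARIANT VIOLATED at state 2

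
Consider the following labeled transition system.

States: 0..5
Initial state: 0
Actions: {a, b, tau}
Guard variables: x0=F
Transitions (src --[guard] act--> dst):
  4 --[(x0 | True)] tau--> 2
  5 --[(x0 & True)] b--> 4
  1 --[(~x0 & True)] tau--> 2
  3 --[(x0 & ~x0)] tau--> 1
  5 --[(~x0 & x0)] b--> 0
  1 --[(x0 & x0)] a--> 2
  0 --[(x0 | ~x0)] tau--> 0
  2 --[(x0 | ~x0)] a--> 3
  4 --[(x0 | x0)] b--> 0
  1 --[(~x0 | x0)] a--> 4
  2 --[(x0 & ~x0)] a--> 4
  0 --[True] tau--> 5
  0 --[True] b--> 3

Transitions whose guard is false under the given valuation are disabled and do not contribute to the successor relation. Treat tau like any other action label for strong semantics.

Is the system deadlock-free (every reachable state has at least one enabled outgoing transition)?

R = {0,3,5}
  0: b→3  tau→0  tau→5  [3 out]
  3: ∅  [no exit]
  5: ∅  [no exit]
trace reaching 3: b

Answer: DEADLOCK at state 3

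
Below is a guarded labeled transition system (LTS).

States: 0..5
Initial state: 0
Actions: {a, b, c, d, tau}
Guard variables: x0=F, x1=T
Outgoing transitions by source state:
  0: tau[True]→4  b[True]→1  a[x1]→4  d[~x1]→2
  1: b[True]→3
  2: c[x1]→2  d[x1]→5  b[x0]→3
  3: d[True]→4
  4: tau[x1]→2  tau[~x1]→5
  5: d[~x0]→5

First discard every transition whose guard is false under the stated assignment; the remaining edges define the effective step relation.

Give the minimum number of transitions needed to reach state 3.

Breadth-first toward 3:
  L0 = {0}
  L1 = {1,4}
  L2 = {2,3}
first hit 3 at d=2 via b·b

Answer: 2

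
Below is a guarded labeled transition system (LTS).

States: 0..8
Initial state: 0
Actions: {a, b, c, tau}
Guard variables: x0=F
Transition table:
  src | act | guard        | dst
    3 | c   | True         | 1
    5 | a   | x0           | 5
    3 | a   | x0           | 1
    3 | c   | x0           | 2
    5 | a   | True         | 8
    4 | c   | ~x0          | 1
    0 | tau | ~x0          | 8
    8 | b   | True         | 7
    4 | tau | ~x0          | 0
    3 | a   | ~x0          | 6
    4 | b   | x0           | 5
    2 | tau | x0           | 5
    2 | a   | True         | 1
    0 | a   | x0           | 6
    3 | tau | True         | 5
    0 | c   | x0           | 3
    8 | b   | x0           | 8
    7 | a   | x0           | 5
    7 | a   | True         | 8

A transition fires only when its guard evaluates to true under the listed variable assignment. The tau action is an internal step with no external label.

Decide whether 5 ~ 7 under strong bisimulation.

Answer: BISIMILAR

Analysis:
Bisimulation quotient by refinement:
  P[0] = {{0,1,2,3,4,5,6,7,8}}
  P[1] = {{0},{1,6},{2,5,7},{3},{4},{8}}
  P[2] = {{0},{1,6},{2},{3},{4},{5,7},{8}}
Fixed point at round 3; 7 class(es).
5∈{5,7}, 7∈{5,7}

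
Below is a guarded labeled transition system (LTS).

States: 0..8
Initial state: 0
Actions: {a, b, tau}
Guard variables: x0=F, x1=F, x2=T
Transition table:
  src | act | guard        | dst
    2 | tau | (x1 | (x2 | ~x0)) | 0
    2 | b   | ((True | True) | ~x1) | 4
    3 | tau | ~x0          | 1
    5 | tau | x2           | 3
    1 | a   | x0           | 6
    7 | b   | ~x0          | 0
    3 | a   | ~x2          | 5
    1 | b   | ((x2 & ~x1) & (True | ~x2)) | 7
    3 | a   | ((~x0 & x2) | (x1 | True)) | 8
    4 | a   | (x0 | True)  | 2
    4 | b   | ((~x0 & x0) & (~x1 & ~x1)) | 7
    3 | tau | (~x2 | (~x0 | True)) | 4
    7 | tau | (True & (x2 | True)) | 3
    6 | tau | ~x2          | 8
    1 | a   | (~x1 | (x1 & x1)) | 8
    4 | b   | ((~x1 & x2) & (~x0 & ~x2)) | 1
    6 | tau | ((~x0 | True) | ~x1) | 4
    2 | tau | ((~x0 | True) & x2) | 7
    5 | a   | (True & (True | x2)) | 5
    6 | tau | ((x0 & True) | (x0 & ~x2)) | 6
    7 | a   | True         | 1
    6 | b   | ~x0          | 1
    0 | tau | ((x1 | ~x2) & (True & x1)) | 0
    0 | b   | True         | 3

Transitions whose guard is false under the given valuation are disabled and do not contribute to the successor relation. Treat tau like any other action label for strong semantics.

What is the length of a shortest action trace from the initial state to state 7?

Answer: 3

Working:
Breadth-first toward 7:
  L0 = {0}
  L1 = {3}
  L2 = {1,4,8}
  L3 = {2,7}
first hit 7 at d=3 via b·tau·b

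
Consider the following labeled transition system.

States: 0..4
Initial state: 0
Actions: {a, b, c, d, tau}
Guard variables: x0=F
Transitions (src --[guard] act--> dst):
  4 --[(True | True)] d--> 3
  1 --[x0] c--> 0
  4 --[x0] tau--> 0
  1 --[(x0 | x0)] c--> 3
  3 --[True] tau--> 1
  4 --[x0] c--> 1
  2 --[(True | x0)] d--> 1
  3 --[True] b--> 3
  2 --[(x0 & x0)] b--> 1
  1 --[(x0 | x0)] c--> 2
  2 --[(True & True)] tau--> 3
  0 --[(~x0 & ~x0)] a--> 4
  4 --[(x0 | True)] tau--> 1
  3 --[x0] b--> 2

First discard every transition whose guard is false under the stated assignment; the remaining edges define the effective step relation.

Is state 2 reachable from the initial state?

7 transition(s) survive guard evaluation.
L0 = {0}
L1 = {4}  cumulative {0,4}
L2 = {1,3}  cumulative {0,1,3,4}
Reach set: {0,1,3,4}

Answer: UNREACHABLE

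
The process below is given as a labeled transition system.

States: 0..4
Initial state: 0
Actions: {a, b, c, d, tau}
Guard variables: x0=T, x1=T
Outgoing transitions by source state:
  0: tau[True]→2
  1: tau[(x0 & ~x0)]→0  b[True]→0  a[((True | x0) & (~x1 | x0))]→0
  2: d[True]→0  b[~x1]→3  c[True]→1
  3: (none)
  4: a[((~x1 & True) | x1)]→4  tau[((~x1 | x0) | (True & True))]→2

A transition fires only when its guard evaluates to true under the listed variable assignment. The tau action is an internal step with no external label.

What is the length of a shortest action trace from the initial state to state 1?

Breadth-first toward 1:
  Layer 0: {0}
  Layer 1: {2}
  Layer 2: {1}
depth(1)=2, e.g. tau·c

Answer: 2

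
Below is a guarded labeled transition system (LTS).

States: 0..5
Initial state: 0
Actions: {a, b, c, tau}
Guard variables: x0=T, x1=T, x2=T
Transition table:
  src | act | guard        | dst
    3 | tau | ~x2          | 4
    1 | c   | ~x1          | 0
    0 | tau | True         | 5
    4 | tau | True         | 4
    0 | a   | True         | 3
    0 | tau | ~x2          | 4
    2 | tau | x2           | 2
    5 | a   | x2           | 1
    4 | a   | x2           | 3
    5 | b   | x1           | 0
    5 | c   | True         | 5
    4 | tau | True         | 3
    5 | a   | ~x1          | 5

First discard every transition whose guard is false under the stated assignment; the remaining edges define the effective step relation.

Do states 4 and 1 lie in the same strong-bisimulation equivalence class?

Compute ~ classes (split until stable):
  P[0] = {{0,1,2,3,4,5}}
  P[1] = {{0,4},{1,3},{2},{5}}
  P[2] = {{0},{1,3},{2},{4},{5}}
stable after 3 split(s): 5 block(s)
4∈{4}, 1∈{1,3}

Answer: NOT BISIMILAR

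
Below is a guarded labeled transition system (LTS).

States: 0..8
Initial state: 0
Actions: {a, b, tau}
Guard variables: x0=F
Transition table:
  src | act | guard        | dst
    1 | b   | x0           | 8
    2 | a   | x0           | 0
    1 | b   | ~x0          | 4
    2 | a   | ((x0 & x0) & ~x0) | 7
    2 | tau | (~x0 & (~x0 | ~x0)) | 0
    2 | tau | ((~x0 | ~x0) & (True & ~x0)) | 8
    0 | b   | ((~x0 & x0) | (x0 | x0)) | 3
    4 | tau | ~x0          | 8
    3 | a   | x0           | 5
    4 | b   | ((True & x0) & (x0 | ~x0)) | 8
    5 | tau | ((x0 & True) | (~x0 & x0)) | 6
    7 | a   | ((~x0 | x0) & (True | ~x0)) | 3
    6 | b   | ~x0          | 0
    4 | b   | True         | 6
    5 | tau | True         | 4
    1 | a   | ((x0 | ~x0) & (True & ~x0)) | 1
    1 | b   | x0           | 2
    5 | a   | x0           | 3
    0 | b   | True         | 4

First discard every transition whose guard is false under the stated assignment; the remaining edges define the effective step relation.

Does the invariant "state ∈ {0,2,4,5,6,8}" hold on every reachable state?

Inv-set: {0,2,4,5,6,8}
R = {0,4,6,8}
  0: safe
  4: safe
  6: safe
  8: safe

Answer: INVARIANT HOLDS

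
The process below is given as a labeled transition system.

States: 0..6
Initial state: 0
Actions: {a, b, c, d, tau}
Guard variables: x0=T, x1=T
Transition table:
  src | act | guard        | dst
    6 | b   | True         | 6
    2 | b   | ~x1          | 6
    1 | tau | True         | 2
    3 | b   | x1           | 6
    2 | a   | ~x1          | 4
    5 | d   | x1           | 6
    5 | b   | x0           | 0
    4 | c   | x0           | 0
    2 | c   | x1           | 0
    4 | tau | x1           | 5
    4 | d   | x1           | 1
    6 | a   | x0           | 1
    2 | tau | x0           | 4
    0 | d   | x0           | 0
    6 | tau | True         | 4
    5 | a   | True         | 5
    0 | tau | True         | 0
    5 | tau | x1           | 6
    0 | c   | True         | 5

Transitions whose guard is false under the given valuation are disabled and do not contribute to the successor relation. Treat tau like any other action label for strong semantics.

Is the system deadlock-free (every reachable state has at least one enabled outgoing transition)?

R = {0,1,2,4,5,6}
  0: c→5  d→0  tau→0  [deg 3]
  1: tau→2  [deg 1]
  2: c→0  tau→4  [deg 2]
  4: c→0  d→1  tau→5  [deg 3]
  5: a→5  b→0  d→6  tau→6  [deg 4]
  6: a→1  b→6  tau→4  [deg 3]

Answer: DEADLOCK-FREE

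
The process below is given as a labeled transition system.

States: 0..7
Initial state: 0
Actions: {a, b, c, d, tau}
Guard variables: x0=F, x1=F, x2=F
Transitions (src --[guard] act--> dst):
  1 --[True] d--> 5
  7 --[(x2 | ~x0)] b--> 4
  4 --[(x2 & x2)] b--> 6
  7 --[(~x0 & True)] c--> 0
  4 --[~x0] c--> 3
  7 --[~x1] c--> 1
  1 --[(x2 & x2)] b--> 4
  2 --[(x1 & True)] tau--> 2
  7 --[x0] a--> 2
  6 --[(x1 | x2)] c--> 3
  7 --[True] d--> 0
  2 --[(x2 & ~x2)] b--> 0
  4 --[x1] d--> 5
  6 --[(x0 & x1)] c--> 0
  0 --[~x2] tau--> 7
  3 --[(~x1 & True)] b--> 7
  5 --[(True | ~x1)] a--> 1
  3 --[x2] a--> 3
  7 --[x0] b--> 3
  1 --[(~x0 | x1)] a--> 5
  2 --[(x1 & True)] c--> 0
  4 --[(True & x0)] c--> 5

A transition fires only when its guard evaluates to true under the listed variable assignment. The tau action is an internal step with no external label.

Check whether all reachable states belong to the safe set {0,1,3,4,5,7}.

Answer: INVARIANT HOLDS

Trace:
Safe = {0,1,3,4,5,7}
Reachable = {0,1,3,4,5,7}
  0: ok
  1: ok
  3: ok
  4: ok
  5: ok
  7: ok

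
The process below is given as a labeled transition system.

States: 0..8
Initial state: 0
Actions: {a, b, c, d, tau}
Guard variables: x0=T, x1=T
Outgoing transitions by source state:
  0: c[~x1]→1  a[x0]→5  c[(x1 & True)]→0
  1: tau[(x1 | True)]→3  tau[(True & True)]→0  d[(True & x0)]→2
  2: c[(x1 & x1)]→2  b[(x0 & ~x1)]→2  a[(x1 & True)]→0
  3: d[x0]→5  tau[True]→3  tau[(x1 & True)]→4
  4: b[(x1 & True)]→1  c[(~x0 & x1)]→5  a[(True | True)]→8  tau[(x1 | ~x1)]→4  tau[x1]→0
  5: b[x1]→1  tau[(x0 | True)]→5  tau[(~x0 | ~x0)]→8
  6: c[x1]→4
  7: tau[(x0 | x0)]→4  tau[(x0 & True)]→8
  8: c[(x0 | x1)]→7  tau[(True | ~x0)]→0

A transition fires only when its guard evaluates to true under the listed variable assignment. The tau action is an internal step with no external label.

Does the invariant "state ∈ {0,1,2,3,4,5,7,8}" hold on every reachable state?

Answer: INVARIANT HOLDS

Analysis:
Inv-set: {0,1,2,3,4,5,7,8}
Reach set: {0,1,2,3,4,5,7,8}
  0: ✓
  1: ✓
  2: ✓
  3: ✓
  4: ✓
  5: ✓
  7: ✓
  8: ✓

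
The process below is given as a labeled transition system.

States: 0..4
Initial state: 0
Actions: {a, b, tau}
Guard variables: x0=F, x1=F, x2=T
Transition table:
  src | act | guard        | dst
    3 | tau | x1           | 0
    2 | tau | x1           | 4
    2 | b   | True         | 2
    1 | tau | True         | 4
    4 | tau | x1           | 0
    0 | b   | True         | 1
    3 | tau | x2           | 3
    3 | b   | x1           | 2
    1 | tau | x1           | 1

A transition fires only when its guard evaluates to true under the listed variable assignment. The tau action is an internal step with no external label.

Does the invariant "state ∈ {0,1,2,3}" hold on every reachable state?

Answer: INVARIANT VIOLATED at state 4

Trace:
Inv-set: {0,1,2,3}
R = {0,1,4}
  0: ✓
  1: ✓
  4: outside
reach 4 via b·tau — violates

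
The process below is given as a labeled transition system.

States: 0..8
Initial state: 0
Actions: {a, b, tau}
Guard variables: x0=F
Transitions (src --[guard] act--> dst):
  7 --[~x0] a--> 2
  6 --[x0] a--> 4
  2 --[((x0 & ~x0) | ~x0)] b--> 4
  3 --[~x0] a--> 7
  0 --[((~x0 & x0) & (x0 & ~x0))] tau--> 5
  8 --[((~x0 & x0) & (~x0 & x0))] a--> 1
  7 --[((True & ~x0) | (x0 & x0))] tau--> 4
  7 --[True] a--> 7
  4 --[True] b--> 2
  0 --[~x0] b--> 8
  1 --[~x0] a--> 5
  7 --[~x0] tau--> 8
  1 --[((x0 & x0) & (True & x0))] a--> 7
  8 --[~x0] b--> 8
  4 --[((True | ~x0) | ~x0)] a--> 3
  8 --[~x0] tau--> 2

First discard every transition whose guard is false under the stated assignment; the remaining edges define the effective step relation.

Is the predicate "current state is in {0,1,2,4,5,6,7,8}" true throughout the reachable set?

Inv-set: {0,1,2,4,5,6,7,8}
R = {0,2,3,4,7,8}
  0: ok
  2: ok
  3: ✗ unsafe
  4: ok
  7: ok
  8: ok
reach 3 via b·tau·b·a — violates

Answer: INVARIANT VIOLATED at state 3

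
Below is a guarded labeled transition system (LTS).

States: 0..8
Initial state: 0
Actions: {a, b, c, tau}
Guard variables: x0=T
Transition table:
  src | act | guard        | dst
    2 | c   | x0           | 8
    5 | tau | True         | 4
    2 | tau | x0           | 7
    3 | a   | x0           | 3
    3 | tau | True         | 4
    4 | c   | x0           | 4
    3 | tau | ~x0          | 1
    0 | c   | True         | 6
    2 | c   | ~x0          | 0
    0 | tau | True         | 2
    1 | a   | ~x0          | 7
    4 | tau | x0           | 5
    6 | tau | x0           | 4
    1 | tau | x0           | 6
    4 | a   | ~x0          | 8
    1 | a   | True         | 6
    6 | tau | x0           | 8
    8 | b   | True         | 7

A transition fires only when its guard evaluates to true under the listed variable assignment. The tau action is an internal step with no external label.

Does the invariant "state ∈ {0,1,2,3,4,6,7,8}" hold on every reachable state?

Answer: INVARIANT VIOLATED at state 5

Trace:
Inv-set: {0,1,2,3,4,6,7,8}
R = {0,2,4,5,6,7,8}
  0: ✓
  2: ✓
  4: ✓
  5: ✗ unsafe
  6: ✓
  7: ✓
  8: ✓
witness against invariant: c·tau·tau → 5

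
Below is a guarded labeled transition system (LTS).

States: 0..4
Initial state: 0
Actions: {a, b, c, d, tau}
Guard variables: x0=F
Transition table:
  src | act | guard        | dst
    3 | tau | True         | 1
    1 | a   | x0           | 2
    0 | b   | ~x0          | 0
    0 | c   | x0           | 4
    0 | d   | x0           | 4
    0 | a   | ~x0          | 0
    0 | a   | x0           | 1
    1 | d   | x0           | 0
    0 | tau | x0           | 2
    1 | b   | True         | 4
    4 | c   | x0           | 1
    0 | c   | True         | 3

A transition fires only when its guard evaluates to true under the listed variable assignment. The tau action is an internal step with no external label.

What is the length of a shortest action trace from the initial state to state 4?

Answer: 3

Analysis:
Breadth-first toward 4:
  Layer 0: {0}
  Layer 1: {3}
  Layer 2: {1}
  Layer 3: {4}
depth(4)=3, e.g. c·tau·b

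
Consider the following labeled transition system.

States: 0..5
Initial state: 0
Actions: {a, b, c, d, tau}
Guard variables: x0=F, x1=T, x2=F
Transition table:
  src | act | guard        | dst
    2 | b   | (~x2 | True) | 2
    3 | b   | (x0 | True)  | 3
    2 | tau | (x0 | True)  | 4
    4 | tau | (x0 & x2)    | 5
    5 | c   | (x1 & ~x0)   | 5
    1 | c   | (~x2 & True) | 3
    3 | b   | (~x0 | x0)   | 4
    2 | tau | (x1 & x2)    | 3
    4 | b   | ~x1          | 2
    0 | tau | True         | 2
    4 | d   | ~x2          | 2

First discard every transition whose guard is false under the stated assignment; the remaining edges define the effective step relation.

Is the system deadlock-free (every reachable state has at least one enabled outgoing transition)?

Answer: DEADLOCK-FREE

Trace:
R = {0,2,4}
  0: tau→2  [1 out]
  2: b→2  tau→4  [2 out]
  4: d→2  [1 out]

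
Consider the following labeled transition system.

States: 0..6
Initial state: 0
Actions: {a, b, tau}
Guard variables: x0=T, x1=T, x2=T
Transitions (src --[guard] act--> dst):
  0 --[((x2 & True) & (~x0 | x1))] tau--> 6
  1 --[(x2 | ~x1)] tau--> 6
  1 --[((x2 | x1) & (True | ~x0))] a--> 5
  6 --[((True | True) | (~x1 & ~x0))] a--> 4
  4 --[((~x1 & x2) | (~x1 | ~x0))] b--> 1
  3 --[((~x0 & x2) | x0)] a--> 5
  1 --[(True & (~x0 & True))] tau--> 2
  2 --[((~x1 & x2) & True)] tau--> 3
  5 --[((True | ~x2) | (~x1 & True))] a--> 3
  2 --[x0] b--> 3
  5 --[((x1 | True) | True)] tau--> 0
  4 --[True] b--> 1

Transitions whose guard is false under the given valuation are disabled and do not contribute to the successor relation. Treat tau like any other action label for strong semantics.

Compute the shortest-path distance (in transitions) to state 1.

Answer: 3

Analysis:
BFS to 1:
  Layer 0: {0}
  Layer 1: {6}
  Layer 2: {4}
  Layer 3: {1}
1 enters at depth 3; path tau·a·b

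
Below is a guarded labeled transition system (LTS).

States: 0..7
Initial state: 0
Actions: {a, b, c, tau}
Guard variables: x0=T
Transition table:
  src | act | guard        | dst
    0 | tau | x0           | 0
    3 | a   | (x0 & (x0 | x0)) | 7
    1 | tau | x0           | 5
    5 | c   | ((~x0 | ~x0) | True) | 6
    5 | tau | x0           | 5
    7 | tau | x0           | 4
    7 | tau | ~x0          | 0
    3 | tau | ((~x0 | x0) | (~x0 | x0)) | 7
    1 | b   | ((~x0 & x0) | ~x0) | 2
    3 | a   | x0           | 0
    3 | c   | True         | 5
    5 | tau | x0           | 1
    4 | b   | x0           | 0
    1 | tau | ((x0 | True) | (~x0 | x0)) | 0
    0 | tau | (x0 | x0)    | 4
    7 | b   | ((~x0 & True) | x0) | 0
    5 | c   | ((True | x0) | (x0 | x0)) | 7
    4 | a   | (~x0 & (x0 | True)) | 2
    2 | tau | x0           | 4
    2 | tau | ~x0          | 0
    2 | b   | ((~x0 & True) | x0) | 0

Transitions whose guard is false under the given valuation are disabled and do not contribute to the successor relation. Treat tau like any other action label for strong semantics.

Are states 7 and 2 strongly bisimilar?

Answer: BISIMILAR

Working:
Compute ~ classes (split until stable):
  P[0] = {{0,1,2,3,4,5,6,7}}
  P[1] = {{0,1},{2,7},{3},{4},{5},{6}}
  P[2] = {{0},{1},{2,7},{3},{4},{5},{6}}
Fixed point at round 3; 7 class(es).
class of 7: {2,7}; class of 2: {2,7}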